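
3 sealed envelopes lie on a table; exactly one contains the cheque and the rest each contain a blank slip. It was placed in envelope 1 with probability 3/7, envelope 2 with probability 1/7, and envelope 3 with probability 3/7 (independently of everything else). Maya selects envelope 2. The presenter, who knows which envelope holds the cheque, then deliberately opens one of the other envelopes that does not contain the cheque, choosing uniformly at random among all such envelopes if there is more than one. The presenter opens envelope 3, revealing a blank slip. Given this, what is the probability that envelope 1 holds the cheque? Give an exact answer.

Consider each possible location of the cheque in turn.
If it is in envelope 1 (prior 3/7): the presenter has no choice, probability 1; weight (3/7)·1 = 3/7.
If it is in envelope 2 (prior 1/7): the presenter has 2 equally likely choices, so probability 1/2; weight (1/7)·(1/2) = 1/14.
If it is in envelope 3 (prior 3/7): the presenter opened envelope 3, so this case is ruled out; weight (3/7)·0 = 0.
The weights sum to 1/2.
So P(the cheque in envelope 1 | the presenter opened envelope 3) = (3/7) / (1/2) = 6/7.

6/7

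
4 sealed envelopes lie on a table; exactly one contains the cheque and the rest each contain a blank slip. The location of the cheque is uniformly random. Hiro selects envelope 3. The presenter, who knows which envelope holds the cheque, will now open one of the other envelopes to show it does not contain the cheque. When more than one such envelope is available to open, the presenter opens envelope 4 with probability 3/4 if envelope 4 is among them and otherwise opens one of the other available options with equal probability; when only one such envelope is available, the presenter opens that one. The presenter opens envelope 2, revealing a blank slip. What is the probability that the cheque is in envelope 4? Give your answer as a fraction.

Consider each possible location of the cheque in turn.
If it is in envelope 1 (prior 1/4): envelope 4 is available but not opened, probability 1/4; weight (1/4)·(1/4) = 1/16.
If it is in envelope 2 (prior 1/4): the presenter opened envelope 2, so this case is ruled out; weight (1/4)·0 = 0.
If it is in envelope 3 (prior 1/4): envelope 4 is available but not opened; envelope 2 gets probability (1 − 3/4)/2 = 1/8; weight (1/4)·(1/8) = 1/32.
If it is in envelope 4 (prior 1/4): envelope 4 holds the prize so is unavailable; the presenter chooses uniformly among the 2 others, probability 1/2; weight (1/4)·(1/2) = 1/8.
The weights sum to 7/32.
So P(the cheque in envelope 4 | the presenter opened envelope 2) = (1/8) / (7/32) = 4/7.

4/7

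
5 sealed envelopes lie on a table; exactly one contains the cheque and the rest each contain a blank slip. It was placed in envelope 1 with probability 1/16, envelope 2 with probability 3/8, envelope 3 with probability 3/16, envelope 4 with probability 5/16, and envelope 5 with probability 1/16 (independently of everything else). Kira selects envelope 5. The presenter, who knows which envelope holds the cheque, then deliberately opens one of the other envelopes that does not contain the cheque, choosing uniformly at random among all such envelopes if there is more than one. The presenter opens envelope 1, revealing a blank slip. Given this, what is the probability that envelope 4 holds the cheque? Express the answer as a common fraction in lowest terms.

20/59

Condition on the true location of the cheque.
If it is in envelope 1 (prior 1/16): the presenter opened envelope 1, so this case is ruled out; weight (1/16)·0 = 0.
If it is in envelope 2 (prior 3/8): the presenter has 3 equally likely choices, so probability 1/3; weight (3/8)·(1/3) = 1/8.
If it is in envelope 3 (prior 3/16): the presenter has 3 equally likely choices, so probability 1/3; weight (3/16)·(1/3) = 1/16.
If it is in envelope 4 (prior 5/16): the presenter has 3 equally likely choices, so probability 1/3; weight (5/16)·(1/3) = 5/48.
If it is in envelope 5 (prior 1/16): the presenter has 4 equally likely choices, so probability 1/4; weight (1/16)·(1/4) = 1/64.
The weights sum to 59/192.
So P(the cheque in envelope 4 | the presenter opened envelope 1) = (5/48) / (59/192) = 20/59.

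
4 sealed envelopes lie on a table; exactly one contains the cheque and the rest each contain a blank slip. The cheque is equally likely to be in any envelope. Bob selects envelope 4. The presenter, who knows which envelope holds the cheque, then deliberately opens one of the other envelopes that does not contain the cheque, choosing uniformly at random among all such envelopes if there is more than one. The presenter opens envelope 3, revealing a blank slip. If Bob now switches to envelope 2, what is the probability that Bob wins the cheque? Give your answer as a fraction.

3/8

Apply Bayes' rule, conditioning on where the cheque actually is.
If it is in either of envelopes 1 and 2 (prior 1/4 each): the presenter has 2 equally likely choices, so probability 1/2; weight (1/4)·(1/2) = 1/8 each.
If it is in envelope 3 (prior 1/4): the presenter opened envelope 3, so this case is ruled out; weight (1/4)·0 = 0.
If it is in envelope 4 (prior 1/4): the presenter has 3 equally likely choices, so probability 1/3; weight (1/4)·(1/3) = 1/12.
The weights sum to 1/3.
So P(the cheque in envelope 2 | the presenter opened envelope 3) = (1/8) / (1/3) = 3/8.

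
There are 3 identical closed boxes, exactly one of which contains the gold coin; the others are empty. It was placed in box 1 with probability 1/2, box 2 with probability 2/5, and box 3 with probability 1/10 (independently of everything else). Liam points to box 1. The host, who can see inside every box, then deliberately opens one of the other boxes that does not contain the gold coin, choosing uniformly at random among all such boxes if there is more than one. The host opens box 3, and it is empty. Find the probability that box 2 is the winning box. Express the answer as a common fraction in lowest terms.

Condition on the true location of the gold coin.
If it is in box 1 (prior 1/2): the host has 2 equally likely choices, so probability 1/2; weight (1/2)·(1/2) = 1/4.
If it is in box 2 (prior 2/5): the host has no choice, probability 1; weight (2/5)·1 = 2/5.
If it is in box 3 (prior 1/10): the host opened box 3, so this case is ruled out; weight (1/10)·0 = 0.
The weights sum to 13/20.
So P(the gold coin in box 2 | the host opened box 3) = (2/5) / (13/20) = 8/13.

8/13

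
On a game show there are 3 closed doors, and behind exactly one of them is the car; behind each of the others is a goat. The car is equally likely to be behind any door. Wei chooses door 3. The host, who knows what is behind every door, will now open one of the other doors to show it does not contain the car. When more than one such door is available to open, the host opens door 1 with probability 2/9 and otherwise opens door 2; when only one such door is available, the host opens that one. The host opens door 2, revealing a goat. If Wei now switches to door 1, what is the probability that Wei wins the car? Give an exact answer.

Consider each possible location of the car in turn.
If it is behind door 1 (prior 1/3): only door 2 is available, probability 1; weight (1/3)·1 = 1/3.
If it is behind door 2 (prior 1/3): the host opened door 2, so this case is ruled out; weight (1/3)·0 = 0.
If it is behind door 3 (prior 1/3): door 1 is available but not opened, probability 7/9; weight (1/3)·(7/9) = 7/27.
The weights sum to 16/27.
So P(the car behind door 1 | the host opened door 2) = (1/3) / (16/27) = 9/16.

9/16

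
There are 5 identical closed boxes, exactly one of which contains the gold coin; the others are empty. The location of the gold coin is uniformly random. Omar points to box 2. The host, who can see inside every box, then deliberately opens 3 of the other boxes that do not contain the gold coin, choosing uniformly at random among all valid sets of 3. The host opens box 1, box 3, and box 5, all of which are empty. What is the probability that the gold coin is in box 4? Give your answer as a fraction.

4/5

Consider each possible location of the gold coin in turn.
If it is in any of boxes 1, 3, and 5 (prior 1/5 each): that box was opened and seen not to hold the prize — ruled out; weight (1/5)·0 = 0 each.
If it is in box 2 (prior 1/5): the host has 4 equally likely choices, so probability 1/4; weight (1/5)·(1/4) = 1/20.
If it is in box 4 (prior 1/5): the host has no choice, probability 1; weight (1/5)·1 = 1/5.
The weights sum to 1/4.
So P(the gold coin in box 4 | the host opened box 1, box 3, and box 5) = (1/5) / (1/4) = 4/5.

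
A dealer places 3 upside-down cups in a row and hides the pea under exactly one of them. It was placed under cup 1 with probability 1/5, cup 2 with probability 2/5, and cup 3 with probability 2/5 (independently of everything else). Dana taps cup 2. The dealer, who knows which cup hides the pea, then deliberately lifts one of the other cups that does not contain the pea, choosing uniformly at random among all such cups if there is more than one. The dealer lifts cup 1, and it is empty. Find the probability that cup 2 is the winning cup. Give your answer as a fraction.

Consider each possible location of the pea in turn.
If it is under cup 1 (prior 1/5): the dealer opened cup 1, so this case is ruled out; weight (1/5)·0 = 0.
If it is under cup 2 (prior 2/5): the dealer has 2 equally likely choices, so probability 1/2; weight (2/5)·(1/2) = 1/5.
If it is under cup 3 (prior 2/5): the dealer has no choice, probability 1; weight (2/5)·1 = 2/5.
The weights sum to 3/5.
So P(the pea under cup 2 | the dealer opened cup 1) = (1/5) / (3/5) = 1/3.

1/3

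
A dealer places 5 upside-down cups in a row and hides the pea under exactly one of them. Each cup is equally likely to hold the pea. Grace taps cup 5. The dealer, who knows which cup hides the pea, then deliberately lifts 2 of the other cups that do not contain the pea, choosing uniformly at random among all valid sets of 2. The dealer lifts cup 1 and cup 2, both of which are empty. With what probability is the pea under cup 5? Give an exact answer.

Condition on the true location of the pea.
If it is under either of cups 1 and 2 (prior 1/5 each): that cup was opened and seen not to hold the prize — ruled out; weight (1/5)·0 = 0 each.
If it is under either of cups 3 and 4 (prior 1/5 each): the dealer has 3 equally likely choices, so probability 1/3; weight (1/5)·(1/3) = 1/15 each.
If it is under cup 5 (prior 1/5): the dealer has 6 equally likely choices, so probability 1/6; weight (1/5)·(1/6) = 1/30.
The weights sum to 1/6.
So P(the pea under cup 5 | the dealer opened cup 1 and cup 2) = (1/30) / (1/6) = 1/5.

1/5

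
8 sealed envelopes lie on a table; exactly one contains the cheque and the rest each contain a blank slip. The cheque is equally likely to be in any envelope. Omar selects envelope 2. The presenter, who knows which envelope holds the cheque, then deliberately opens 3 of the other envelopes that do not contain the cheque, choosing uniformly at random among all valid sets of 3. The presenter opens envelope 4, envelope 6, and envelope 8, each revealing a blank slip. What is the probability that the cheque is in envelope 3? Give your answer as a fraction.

Consider each possible location of the cheque in turn.
If it is in any of envelopes 1, 3, 5, and 7 (prior 1/8 each): the presenter has 20 equally likely choices, so probability 1/20; weight (1/8)·(1/20) = 1/160 each.
If it is in envelope 2 (prior 1/8): the presenter has 35 equally likely choices, so probability 1/35; weight (1/8)·(1/35) = 1/280.
If it is in any of envelopes 4, 6, and 8 (prior 1/8 each): that envelope was opened and seen not to hold the prize — ruled out; weight (1/8)·0 = 0 each.
The weights sum to 1/35.
So P(the cheque in envelope 3 | the presenter opened envelope 4, envelope 6, and envelope 8) = (1/160) / (1/35) = 7/32.

7/32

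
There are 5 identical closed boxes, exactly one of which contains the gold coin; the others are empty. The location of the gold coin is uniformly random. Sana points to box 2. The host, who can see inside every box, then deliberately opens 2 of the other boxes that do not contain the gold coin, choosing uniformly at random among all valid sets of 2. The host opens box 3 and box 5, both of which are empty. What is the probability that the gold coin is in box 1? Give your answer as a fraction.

Apply Bayes' rule, conditioning on where the gold coin actually is.
If it is in either of boxes 1 and 4 (prior 1/5 each): the host has 3 equally likely choices, so probability 1/3; weight (1/5)·(1/3) = 1/15 each.
If it is in box 2 (prior 1/5): the host has 6 equally likely choices, so probability 1/6; weight (1/5)·(1/6) = 1/30.
If it is in either of boxes 3 and 5 (prior 1/5 each): that box was opened and seen not to hold the prize — ruled out; weight (1/5)·0 = 0 each.
The weights sum to 1/6.
So P(the gold coin in box 1 | the host opened box 3 and box 5) = (1/15) / (1/6) = 2/5.

2/5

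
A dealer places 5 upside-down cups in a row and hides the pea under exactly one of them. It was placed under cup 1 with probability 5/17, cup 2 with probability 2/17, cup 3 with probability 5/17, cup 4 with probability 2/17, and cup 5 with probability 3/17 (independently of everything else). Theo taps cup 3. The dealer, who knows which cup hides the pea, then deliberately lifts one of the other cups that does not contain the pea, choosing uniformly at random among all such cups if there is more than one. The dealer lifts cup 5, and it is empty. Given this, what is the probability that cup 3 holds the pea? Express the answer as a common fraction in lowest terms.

5/17

Consider each possible location of the pea in turn.
If it is under cup 1 (prior 5/17): the dealer has 3 equally likely choices, so probability 1/3; weight (5/17)·(1/3) = 5/51.
If it is under either of cups 2 and 4 (prior 2/17 each): the dealer has 3 equally likely choices, so probability 1/3; weight (2/17)·(1/3) = 2/51 each.
If it is under cup 3 (prior 5/17): the dealer has 4 equally likely choices, so probability 1/4; weight (5/17)·(1/4) = 5/68.
If it is under cup 5 (prior 3/17): the dealer opened cup 5, so this case is ruled out; weight (3/17)·0 = 0.
The weights sum to 1/4.
So P(the pea under cup 3 | the dealer opened cup 5) = (5/68) / (1/4) = 5/17.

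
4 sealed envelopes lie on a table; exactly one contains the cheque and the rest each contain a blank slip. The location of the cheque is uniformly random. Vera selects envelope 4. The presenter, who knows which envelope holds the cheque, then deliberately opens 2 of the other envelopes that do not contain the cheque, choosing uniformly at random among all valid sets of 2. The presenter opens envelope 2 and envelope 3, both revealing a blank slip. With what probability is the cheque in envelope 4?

Condition on the true location of the cheque.
If it is in envelope 1 (prior 1/4): the presenter has no choice, probability 1; weight (1/4)·1 = 1/4.
If it is in either of envelopes 2 and 3 (prior 1/4 each): that envelope was opened and seen not to hold the prize — ruled out; weight (1/4)·0 = 0 each.
If it is in envelope 4 (prior 1/4): the presenter has 3 equally likely choices, so probability 1/3; weight (1/4)·(1/3) = 1/12.
The weights sum to 1/3.
So P(the cheque in envelope 4 | the presenter opened envelope 2 and envelope 3) = (1/12) / (1/3) = 1/4.

1/4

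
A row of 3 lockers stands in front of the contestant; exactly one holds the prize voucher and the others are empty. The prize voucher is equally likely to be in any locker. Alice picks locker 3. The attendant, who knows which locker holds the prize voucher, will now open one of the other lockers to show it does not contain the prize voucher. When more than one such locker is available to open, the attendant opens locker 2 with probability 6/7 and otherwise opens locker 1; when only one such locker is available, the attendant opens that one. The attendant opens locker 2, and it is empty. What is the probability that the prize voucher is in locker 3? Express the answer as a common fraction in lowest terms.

6/13

Condition on the true location of the prize voucher.
If it is in locker 1 (prior 1/3): only locker 2 is available, probability 1; weight (1/3)·1 = 1/3.
If it is in locker 2 (prior 1/3): the attendant opened locker 2, so this case is ruled out; weight (1/3)·0 = 0.
If it is in locker 3 (prior 1/3): locker 2 is available, opened with probability 6/7; weight (1/3)·(6/7) = 2/7.
The weights sum to 13/21.
So P(the prize voucher in locker 3 | the attendant opened locker 2) = (2/7) / (13/21) = 6/13.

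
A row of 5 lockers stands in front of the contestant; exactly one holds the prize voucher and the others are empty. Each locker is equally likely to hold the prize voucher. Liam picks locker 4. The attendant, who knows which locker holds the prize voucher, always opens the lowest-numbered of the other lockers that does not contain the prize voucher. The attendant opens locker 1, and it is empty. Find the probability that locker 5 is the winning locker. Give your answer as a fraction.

Condition on the true location of the prize voucher.
If it is in locker 1 (prior 1/5): the attendant opened locker 1, so this case is ruled out; weight (1/5)·0 = 0.
If it is in any of lockers 2, 3, 4, and 5 (prior 1/5 each): locker 1 is the lowest-numbered option available, probability 1; weight (1/5)·1 = 1/5 each.
The weights sum to 4/5.
So P(the prize voucher in locker 5 | the attendant opened locker 1) = (1/5) / (4/5) = 1/4.

1/4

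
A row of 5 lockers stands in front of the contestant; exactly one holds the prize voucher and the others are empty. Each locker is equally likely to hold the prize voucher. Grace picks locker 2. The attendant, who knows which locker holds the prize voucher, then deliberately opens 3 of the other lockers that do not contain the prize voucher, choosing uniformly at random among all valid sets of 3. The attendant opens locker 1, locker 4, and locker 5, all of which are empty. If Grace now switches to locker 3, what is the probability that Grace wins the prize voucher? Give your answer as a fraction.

Consider each possible location of the prize voucher in turn.
If it is in any of lockers 1, 4, and 5 (prior 1/5 each): that locker was opened and seen not to hold the prize — ruled out; weight (1/5)·0 = 0 each.
If it is in locker 2 (prior 1/5): the attendant has 4 equally likely choices, so probability 1/4; weight (1/5)·(1/4) = 1/20.
If it is in locker 3 (prior 1/5): the attendant has no choice, probability 1; weight (1/5)·1 = 1/5.
The weights sum to 1/4.
So P(the prize voucher in locker 3 | the attendant opened locker 1, locker 4, and locker 5) = (1/5) / (1/4) = 4/5.

4/5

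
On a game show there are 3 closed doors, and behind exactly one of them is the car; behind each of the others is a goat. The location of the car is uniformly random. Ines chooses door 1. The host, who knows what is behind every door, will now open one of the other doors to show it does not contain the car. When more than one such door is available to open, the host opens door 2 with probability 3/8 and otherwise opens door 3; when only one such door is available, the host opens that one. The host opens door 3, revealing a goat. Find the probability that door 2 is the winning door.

Apply Bayes' rule, conditioning on where the car actually is.
If it is behind door 1 (prior 1/3): door 2 is available but not opened, probability 5/8; weight (1/3)·(5/8) = 5/24.
If it is behind door 2 (prior 1/3): only door 3 is available, probability 1; weight (1/3)·1 = 1/3.
If it is behind door 3 (prior 1/3): the host opened door 3, so this case is ruled out; weight (1/3)·0 = 0.
The weights sum to 13/24.
So P(the car behind door 2 | the host opened door 3) = (1/3) / (13/24) = 8/13.

8/13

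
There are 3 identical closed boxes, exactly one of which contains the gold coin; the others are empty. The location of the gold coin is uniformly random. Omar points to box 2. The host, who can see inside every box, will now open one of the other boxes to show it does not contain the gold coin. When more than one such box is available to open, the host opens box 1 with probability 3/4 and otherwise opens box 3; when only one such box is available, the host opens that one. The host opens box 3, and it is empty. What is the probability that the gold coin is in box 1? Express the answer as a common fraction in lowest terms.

4/5

Apply Bayes' rule, conditioning on where the gold coin actually is.
If it is in box 1 (prior 1/3): only box 3 is available, probability 1; weight (1/3)·1 = 1/3.
If it is in box 2 (prior 1/3): box 1 is available but not opened, probability 1/4; weight (1/3)·(1/4) = 1/12.
If it is in box 3 (prior 1/3): the host opened box 3, so this case is ruled out; weight (1/3)·0 = 0.
The weights sum to 5/12.
So P(the gold coin in box 1 | the host opened box 3) = (1/3) / (5/12) = 4/5.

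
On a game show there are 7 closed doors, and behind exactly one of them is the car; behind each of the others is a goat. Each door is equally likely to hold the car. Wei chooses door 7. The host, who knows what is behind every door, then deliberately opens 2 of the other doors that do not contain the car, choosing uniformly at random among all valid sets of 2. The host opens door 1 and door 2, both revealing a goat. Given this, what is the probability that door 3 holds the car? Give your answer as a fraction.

3/14

Consider each possible location of the car in turn.
If it is behind either of doors 1 and 2 (prior 1/7 each): that door was opened and seen not to hold the prize — ruled out; weight (1/7)·0 = 0 each.
If it is behind any of doors 3, 4, 5, and 6 (prior 1/7 each): the host has 10 equally likely choices, so probability 1/10; weight (1/7)·(1/10) = 1/70 each.
If it is behind door 7 (prior 1/7): the host has 15 equally likely choices, so probability 1/15; weight (1/7)·(1/15) = 1/105.
The weights sum to 1/15.
So P(the car behind door 3 | the host opened door 1 and door 2) = (1/70) / (1/15) = 3/14.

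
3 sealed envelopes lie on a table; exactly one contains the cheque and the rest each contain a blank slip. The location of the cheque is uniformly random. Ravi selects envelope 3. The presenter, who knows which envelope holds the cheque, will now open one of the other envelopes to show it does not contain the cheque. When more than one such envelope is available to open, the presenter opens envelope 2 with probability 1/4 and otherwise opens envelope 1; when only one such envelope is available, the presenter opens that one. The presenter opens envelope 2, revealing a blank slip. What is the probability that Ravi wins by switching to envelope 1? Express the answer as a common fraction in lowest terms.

Consider each possible location of the cheque in turn.
If it is in envelope 1 (prior 1/3): only envelope 2 is available, probability 1; weight (1/3)·1 = 1/3.
If it is in envelope 2 (prior 1/3): the presenter opened envelope 2, so this case is ruled out; weight (1/3)·0 = 0.
If it is in envelope 3 (prior 1/3): envelope 2 is available, opened with probability 1/4; weight (1/3)·(1/4) = 1/12.
The weights sum to 5/12.
So P(the cheque in envelope 1 | the presenter opened envelope 2) = (1/3) / (5/12) = 4/5.

4/5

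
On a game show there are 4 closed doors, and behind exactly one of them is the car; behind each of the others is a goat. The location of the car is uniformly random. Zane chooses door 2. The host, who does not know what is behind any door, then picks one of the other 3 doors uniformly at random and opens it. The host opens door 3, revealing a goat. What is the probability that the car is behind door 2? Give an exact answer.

Because the host chose which door to open without knowing where the car is, the choice is independent of the prize location. Learning that door 3 does not hold the car simply rules out that one location and leaves the remaining 3 doors still equally likely by symmetry.
So P(the car behind door 2) = 1/3.

1/3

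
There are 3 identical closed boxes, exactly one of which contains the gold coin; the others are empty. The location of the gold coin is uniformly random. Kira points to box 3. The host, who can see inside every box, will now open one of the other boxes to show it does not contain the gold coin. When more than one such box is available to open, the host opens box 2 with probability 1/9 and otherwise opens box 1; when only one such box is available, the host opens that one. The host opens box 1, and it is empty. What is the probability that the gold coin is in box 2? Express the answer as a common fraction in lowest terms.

Consider each possible location of the gold coin in turn.
If it is in box 1 (prior 1/3): the host opened box 1, so this case is ruled out; weight (1/3)·0 = 0.
If it is in box 2 (prior 1/3): only box 1 is available, probability 1; weight (1/3)·1 = 1/3.
If it is in box 3 (prior 1/3): box 2 is available but not opened, probability 8/9; weight (1/3)·(8/9) = 8/27.
The weights sum to 17/27.
So P(the gold coin in box 2 | the host opened box 1) = (1/3) / (17/27) = 9/17.

9/17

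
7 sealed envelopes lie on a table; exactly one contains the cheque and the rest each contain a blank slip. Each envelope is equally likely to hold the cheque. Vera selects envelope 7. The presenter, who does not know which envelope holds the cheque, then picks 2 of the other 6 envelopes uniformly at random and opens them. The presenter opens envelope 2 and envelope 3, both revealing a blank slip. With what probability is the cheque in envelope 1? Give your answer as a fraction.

Apply Bayes' rule, conditioning on where the cheque actually is.
If it is in any of envelopes 1, 4, 5, 6, and 7 (prior 1/7 each): the presenter picks exactly this set with probability 1/15 regardless, and none is the prize; weight (1/7)·(1/15) = 1/105 each.
If it is in either of envelopes 2 and 3 (prior 1/7 each): that envelope was opened and seen not to hold the prize — ruled out; weight (1/7)·0 = 0 each.
The weights sum to 1/21.
So P(the cheque in envelope 1 | the presenter opened envelope 2 and envelope 3) = (1/105) / (1/21) = 1/5.

1/5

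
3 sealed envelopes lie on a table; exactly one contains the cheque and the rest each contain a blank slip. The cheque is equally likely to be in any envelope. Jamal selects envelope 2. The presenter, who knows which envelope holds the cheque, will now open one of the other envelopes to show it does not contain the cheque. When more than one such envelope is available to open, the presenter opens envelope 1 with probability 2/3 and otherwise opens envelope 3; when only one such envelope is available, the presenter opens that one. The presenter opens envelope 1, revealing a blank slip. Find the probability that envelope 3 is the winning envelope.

3/5

Condition on the true location of the cheque.
If it is in envelope 1 (prior 1/3): the presenter opened envelope 1, so this case is ruled out; weight (1/3)·0 = 0.
If it is in envelope 2 (prior 1/3): envelope 1 is available, opened with probability 2/3; weight (1/3)·(2/3) = 2/9.
If it is in envelope 3 (prior 1/3): only envelope 1 is available, probability 1; weight (1/3)·1 = 1/3.
The weights sum to 5/9.
So P(the cheque in envelope 3 | the presenter opened envelope 1) = (1/3) / (5/9) = 3/5.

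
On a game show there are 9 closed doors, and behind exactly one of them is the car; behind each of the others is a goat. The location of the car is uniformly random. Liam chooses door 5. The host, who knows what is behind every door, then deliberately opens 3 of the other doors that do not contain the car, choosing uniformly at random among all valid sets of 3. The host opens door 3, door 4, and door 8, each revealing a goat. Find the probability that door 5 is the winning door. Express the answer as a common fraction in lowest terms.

Consider each possible location of the car in turn.
If it is behind any of doors 1, 2, 6, 7, and 9 (prior 1/9 each): the host has 35 equally likely choices, so probability 1/35; weight (1/9)·(1/35) = 1/315 each.
If it is behind any of doors 3, 4, and 8 (prior 1/9 each): that door was opened and seen not to hold the prize — ruled out; weight (1/9)·0 = 0 each.
If it is behind door 5 (prior 1/9): the host has 56 equally likely choices, so probability 1/56; weight (1/9)·(1/56) = 1/504.
The weights sum to 1/56.
So P(the car behind door 5 | the host opened door 3, door 4, and door 8) = (1/504) / (1/56) = 1/9.

1/9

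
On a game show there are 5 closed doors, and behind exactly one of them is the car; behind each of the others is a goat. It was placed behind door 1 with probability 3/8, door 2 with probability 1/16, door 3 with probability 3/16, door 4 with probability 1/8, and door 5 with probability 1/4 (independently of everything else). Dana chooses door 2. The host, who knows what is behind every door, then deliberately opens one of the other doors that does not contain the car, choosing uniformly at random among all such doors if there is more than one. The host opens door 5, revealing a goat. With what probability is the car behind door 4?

Condition on the true location of the car.
If it is behind door 1 (prior 3/8): the host has 3 equally likely choices, so probability 1/3; weight (3/8)·(1/3) = 1/8.
If it is behind door 2 (prior 1/16): the host has 4 equally likely choices, so probability 1/4; weight (1/16)·(1/4) = 1/64.
If it is behind door 3 (prior 3/16): the host has 3 equally likely choices, so probability 1/3; weight (3/16)·(1/3) = 1/16.
If it is behind door 4 (prior 1/8): the host has 3 equally likely choices, so probability 1/3; weight (1/8)·(1/3) = 1/24.
If it is behind door 5 (prior 1/4): the host opened door 5, so this case is ruled out; weight (1/4)·0 = 0.
The weights sum to 47/192.
So P(the car behind door 4 | the host opened door 5) = (1/24) / (47/192) = 8/47.

8/47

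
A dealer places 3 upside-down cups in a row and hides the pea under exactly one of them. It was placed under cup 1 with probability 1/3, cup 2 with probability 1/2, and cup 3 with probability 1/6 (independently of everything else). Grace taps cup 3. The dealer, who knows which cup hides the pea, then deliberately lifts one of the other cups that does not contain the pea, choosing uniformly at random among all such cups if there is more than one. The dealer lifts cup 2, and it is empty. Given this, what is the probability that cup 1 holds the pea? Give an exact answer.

Apply Bayes' rule, conditioning on where the pea actually is.
If it is under cup 1 (prior 1/3): the dealer has no choice, probability 1; weight (1/3)·1 = 1/3.
If it is under cup 2 (prior 1/2): the dealer opened cup 2, so this case is ruled out; weight (1/2)·0 = 0.
If it is under cup 3 (prior 1/6): the dealer has 2 equally likely choices, so probability 1/2; weight (1/6)·(1/2) = 1/12.
The weights sum to 5/12.
So P(the pea under cup 1 | the dealer opened cup 2) = (1/3) / (5/12) = 4/5.

4/5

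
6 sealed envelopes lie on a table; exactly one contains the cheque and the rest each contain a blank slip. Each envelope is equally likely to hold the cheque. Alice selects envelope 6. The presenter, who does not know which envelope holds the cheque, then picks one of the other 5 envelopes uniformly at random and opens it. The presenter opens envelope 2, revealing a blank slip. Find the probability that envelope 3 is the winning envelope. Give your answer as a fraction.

1/5

Because the presenter chose which envelope to open without knowing where the cheque is, the choice is independent of the prize location. Learning that envelope 2 does not hold the cheque simply rules out that one location and leaves the remaining 5 envelopes still equally likely by symmetry.
So P(the cheque in envelope 3) = 1/5.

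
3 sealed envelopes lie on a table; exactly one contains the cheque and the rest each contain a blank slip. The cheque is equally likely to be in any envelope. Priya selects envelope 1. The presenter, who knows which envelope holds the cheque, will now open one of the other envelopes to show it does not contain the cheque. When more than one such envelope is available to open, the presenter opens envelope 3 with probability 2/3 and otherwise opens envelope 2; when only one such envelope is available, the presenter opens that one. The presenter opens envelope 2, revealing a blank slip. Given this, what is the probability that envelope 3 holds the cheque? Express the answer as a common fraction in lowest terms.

Consider each possible location of the cheque in turn.
If it is in envelope 1 (prior 1/3): envelope 3 is available but not opened, probability 1/3; weight (1/3)·(1/3) = 1/9.
If it is in envelope 2 (prior 1/3): the presenter opened envelope 2, so this case is ruled out; weight (1/3)·0 = 0.
If it is in envelope 3 (prior 1/3): only envelope 2 is available, probability 1; weight (1/3)·1 = 1/3.
The weights sum to 4/9.
So P(the cheque in envelope 3 | the presenter opened envelope 2) = (1/3) / (4/9) = 3/4.

3/4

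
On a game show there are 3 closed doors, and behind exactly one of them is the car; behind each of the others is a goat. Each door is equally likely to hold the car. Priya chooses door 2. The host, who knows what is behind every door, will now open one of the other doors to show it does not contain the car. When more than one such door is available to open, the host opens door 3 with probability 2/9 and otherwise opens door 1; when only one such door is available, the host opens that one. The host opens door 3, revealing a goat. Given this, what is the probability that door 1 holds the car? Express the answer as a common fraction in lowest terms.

9/11

Condition on the true location of the car.
If it is behind door 1 (prior 1/3): only door 3 is available, probability 1; weight (1/3)·1 = 1/3.
If it is behind door 2 (prior 1/3): door 3 is available, opened with probability 2/9; weight (1/3)·(2/9) = 2/27.
If it is behind door 3 (prior 1/3): the host opened door 3, so this case is ruled out; weight (1/3)·0 = 0.
The weights sum to 11/27.
So P(the car behind door 1 | the host opened door 3) = (1/3) / (11/27) = 9/11.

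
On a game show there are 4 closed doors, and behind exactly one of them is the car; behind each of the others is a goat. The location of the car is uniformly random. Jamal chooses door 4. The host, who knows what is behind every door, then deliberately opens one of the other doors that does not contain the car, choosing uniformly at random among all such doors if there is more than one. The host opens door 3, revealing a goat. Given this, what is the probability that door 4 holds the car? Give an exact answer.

Consider each possible location of the car in turn.
If it is behind either of doors 1 and 2 (prior 1/4 each): the host has 2 equally likely choices, so probability 1/2; weight (1/4)·(1/2) = 1/8 each.
If it is behind door 3 (prior 1/4): the host opened door 3, so this case is ruled out; weight (1/4)·0 = 0.
If it is behind door 4 (prior 1/4): the host has 3 equally likely choices, so probability 1/3; weight (1/4)·(1/3) = 1/12.
The weights sum to 1/3.
So P(the car behind door 4 | the host opened door 3) = (1/12) / (1/3) = 1/4.

1/4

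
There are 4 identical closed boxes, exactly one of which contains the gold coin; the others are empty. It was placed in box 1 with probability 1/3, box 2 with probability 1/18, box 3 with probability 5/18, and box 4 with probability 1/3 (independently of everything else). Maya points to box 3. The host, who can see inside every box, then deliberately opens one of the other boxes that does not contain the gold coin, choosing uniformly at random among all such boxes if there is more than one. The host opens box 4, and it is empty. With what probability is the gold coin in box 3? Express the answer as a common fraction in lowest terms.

Apply Bayes' rule, conditioning on where the gold coin actually is.
If it is in box 1 (prior 1/3): the host has 2 equally likely choices, so probability 1/2; weight (1/3)·(1/2) = 1/6.
If it is in box 2 (prior 1/18): the host has 2 equally likely choices, so probability 1/2; weight (1/18)·(1/2) = 1/36.
If it is in box 3 (prior 5/18): the host has 3 equally likely choices, so probability 1/3; weight (5/18)·(1/3) = 5/54.
If it is in box 4 (prior 1/3): the host opened box 4, so this case is ruled out; weight (1/3)·0 = 0.
The weights sum to 31/108.
So P(the gold coin in box 3 | the host opened box 4) = (5/54) / (31/108) = 10/31.

10/31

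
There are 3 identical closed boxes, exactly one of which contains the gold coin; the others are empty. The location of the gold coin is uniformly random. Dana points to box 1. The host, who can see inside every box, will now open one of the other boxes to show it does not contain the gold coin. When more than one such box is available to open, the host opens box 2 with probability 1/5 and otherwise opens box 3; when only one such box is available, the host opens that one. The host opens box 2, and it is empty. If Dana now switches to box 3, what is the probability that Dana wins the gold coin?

5/6

Condition on the true location of the gold coin.
If it is in box 1 (prior 1/3): box 2 is available, opened with probability 1/5; weight (1/3)·(1/5) = 1/15.
If it is in box 2 (prior 1/3): the host opened box 2, so this case is ruled out; weight (1/3)·0 = 0.
If it is in box 3 (prior 1/3): only box 2 is available, probability 1; weight (1/3)·1 = 1/3.
The weights sum to 2/5.
So P(the gold coin in box 3 | the host opened box 2) = (1/3) / (2/5) = 5/6.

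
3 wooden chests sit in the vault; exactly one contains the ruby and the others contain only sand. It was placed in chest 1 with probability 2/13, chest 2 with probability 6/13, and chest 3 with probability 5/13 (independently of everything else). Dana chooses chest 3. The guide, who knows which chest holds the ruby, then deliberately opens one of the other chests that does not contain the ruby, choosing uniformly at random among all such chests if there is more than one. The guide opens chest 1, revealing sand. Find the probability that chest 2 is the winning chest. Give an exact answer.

Apply Bayes' rule, conditioning on where the ruby actually is.
If it is in chest 1 (prior 2/13): the guide opened chest 1, so this case is ruled out; weight (2/13)·0 = 0.
If it is in chest 2 (prior 6/13): the guide has no choice, probability 1; weight (6/13)·1 = 6/13.
If it is in chest 3 (prior 5/13): the guide has 2 equally likely choices, so probability 1/2; weight (5/13)·(1/2) = 5/26.
The weights sum to 17/26.
So P(the ruby in chest 2 | the guide opened chest 1) = (6/13) / (17/26) = 12/17.

12/17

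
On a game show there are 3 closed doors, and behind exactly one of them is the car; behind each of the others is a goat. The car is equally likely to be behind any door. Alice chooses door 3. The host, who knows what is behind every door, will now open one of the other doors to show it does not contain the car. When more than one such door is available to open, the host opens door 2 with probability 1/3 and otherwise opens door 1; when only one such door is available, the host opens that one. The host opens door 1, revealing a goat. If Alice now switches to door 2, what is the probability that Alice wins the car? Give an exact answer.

Condition on the true location of the car.
If it is behind door 1 (prior 1/3): the host opened door 1, so this case is ruled out; weight (1/3)·0 = 0.
If it is behind door 2 (prior 1/3): only door 1 is available, probability 1; weight (1/3)·1 = 1/3.
If it is behind door 3 (prior 1/3): door 2 is available but not opened, probability 2/3; weight (1/3)·(2/3) = 2/9.
The weights sum to 5/9.
So P(the car behind door 2 | the host opened door 1) = (1/3) / (5/9) = 3/5.

3/5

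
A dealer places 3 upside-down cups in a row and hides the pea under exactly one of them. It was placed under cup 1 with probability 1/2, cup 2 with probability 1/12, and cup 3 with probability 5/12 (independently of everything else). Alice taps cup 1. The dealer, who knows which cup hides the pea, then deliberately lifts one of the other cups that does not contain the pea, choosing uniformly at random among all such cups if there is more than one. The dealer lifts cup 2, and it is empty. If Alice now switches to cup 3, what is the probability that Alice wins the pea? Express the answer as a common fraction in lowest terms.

Condition on the true location of the pea.
If it is under cup 1 (prior 1/2): the dealer has 2 equally likely choices, so probability 1/2; weight (1/2)·(1/2) = 1/4.
If it is under cup 2 (prior 1/12): the dealer opened cup 2, so this case is ruled out; weight (1/12)·0 = 0.
If it is under cup 3 (prior 5/12): the dealer has no choice, probability 1; weight (5/12)·1 = 5/12.
The weights sum to 2/3.
So P(the pea under cup 3 | the dealer opened cup 2) = (5/12) / (2/3) = 5/8.

5/8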